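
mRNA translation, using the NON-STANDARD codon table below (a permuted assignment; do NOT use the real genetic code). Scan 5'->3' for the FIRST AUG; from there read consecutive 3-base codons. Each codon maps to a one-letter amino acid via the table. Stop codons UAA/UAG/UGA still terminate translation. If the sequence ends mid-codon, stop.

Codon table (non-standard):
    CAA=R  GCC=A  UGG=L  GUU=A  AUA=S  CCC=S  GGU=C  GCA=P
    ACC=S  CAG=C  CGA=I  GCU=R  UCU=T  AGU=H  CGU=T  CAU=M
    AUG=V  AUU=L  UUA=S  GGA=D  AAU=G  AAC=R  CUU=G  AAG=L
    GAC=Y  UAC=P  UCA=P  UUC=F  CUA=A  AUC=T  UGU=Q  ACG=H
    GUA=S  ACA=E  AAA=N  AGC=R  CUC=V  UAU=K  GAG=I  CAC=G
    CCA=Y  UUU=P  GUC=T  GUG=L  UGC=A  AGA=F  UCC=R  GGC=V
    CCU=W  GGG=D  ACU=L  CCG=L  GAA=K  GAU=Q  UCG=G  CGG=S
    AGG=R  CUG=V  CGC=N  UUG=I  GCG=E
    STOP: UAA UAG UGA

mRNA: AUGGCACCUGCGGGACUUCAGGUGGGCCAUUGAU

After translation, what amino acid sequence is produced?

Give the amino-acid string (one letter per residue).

Answer: VPWEDGCLVM

Derivation:
start AUG at pos 0
pos 0: AUG -> V; peptide=V
pos 3: GCA -> P; peptide=VP
pos 6: CCU -> W; peptide=VPW
pos 9: GCG -> E; peptide=VPWE
pos 12: GGA -> D; peptide=VPWED
pos 15: CUU -> G; peptide=VPWEDG
pos 18: CAG -> C; peptide=VPWEDGC
pos 21: GUG -> L; peptide=VPWEDGCL
pos 24: GGC -> V; peptide=VPWEDGCLV
pos 27: CAU -> M; peptide=VPWEDGCLVM
pos 30: UGA -> STOP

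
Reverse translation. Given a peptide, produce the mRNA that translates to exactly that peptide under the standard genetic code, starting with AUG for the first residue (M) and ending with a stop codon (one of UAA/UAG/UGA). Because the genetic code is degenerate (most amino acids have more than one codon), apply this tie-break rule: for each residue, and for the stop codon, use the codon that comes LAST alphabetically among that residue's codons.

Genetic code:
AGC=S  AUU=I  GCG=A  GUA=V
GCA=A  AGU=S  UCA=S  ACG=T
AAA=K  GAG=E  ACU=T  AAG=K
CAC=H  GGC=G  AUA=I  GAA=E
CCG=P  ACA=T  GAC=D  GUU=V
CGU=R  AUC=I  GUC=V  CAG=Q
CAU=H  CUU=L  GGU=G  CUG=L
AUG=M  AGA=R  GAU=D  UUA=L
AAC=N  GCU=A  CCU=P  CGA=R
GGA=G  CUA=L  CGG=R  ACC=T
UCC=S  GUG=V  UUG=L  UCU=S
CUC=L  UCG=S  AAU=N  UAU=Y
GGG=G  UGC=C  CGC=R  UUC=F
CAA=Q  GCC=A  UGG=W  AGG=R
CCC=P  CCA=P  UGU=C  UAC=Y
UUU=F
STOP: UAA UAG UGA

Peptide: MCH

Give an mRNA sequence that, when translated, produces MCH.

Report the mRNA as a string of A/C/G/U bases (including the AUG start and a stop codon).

Answer: mRNA: AUGUGUCAUUGA

Derivation:
residue 1: M -> AUG (start codon)
residue 2: C codons sorted = UGC,UGU -> pick last = UGU
residue 3: H codons sorted = CAC,CAU -> pick last = CAU
terminator: stop codons sorted = UAA,UAG,UGA -> pick last = UGA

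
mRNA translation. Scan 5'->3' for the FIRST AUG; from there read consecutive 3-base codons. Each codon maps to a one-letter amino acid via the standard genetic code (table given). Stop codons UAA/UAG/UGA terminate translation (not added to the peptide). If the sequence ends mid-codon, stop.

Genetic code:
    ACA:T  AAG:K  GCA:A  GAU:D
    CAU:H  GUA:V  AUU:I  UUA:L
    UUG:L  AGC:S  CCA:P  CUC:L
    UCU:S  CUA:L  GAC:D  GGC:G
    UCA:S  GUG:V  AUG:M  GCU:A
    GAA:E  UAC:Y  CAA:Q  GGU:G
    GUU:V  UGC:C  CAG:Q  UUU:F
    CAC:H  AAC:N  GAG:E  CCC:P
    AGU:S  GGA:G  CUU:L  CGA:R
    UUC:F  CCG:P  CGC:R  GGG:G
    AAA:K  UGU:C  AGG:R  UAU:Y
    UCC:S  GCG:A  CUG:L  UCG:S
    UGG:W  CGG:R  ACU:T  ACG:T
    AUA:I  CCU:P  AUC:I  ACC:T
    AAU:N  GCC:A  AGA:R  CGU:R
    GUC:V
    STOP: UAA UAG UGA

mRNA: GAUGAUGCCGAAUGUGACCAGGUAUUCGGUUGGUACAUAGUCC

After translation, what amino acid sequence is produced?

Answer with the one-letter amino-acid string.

start AUG at pos 1
pos 1: AUG -> M; peptide=M
pos 4: AUG -> M; peptide=MM
pos 7: CCG -> P; peptide=MMP
pos 10: AAU -> N; peptide=MMPN
pos 13: GUG -> V; peptide=MMPNV
pos 16: ACC -> T; peptide=MMPNVT
pos 19: AGG -> R; peptide=MMPNVTR
pos 22: UAU -> Y; peptide=MMPNVTRY
pos 25: UCG -> S; peptide=MMPNVTRYS
pos 28: GUU -> V; peptide=MMPNVTRYSV
pos 31: GGU -> G; peptide=MMPNVTRYSVG
pos 34: ACA -> T; peptide=MMPNVTRYSVGT
pos 37: UAG -> STOP

Answer: MMPNVTRYSVGT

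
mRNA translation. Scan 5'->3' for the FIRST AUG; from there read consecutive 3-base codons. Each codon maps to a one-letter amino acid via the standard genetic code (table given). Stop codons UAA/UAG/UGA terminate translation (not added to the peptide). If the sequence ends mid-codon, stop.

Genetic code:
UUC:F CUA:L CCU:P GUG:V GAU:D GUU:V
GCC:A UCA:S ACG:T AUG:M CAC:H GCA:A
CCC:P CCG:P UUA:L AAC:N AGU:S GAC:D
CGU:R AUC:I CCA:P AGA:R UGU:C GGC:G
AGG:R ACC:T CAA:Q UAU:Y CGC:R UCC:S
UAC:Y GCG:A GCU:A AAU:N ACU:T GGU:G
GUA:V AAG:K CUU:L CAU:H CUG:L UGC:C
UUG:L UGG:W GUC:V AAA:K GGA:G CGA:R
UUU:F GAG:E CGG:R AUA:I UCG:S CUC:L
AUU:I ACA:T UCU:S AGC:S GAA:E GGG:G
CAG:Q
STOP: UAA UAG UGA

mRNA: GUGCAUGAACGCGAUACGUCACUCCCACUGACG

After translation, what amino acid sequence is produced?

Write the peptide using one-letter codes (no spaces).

Answer: MNAIRHSH

Derivation:
start AUG at pos 4
pos 4: AUG -> M; peptide=M
pos 7: AAC -> N; peptide=MN
pos 10: GCG -> A; peptide=MNA
pos 13: AUA -> I; peptide=MNAI
pos 16: CGU -> R; peptide=MNAIR
pos 19: CAC -> H; peptide=MNAIRH
pos 22: UCC -> S; peptide=MNAIRHS
pos 25: CAC -> H; peptide=MNAIRHSH
pos 28: UGA -> STOP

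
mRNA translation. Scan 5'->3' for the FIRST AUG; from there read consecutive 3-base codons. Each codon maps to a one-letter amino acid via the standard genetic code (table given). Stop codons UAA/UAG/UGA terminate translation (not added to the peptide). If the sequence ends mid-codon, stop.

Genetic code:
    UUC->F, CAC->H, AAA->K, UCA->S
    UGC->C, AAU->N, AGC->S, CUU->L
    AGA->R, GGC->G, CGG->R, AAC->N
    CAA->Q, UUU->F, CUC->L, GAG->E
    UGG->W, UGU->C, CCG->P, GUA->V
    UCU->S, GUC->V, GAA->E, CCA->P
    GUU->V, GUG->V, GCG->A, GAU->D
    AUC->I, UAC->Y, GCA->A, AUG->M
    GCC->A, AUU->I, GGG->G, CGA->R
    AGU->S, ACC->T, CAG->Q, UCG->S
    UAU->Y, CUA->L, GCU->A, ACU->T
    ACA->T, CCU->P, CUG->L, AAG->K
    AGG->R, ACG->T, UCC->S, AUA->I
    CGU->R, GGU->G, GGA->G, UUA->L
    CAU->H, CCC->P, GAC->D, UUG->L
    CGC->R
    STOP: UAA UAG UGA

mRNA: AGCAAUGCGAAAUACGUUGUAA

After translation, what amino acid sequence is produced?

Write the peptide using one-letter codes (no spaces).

start AUG at pos 4
pos 4: AUG -> M; peptide=M
pos 7: CGA -> R; peptide=MR
pos 10: AAU -> N; peptide=MRN
pos 13: ACG -> T; peptide=MRNT
pos 16: UUG -> L; peptide=MRNTL
pos 19: UAA -> STOP

Answer: MRNTL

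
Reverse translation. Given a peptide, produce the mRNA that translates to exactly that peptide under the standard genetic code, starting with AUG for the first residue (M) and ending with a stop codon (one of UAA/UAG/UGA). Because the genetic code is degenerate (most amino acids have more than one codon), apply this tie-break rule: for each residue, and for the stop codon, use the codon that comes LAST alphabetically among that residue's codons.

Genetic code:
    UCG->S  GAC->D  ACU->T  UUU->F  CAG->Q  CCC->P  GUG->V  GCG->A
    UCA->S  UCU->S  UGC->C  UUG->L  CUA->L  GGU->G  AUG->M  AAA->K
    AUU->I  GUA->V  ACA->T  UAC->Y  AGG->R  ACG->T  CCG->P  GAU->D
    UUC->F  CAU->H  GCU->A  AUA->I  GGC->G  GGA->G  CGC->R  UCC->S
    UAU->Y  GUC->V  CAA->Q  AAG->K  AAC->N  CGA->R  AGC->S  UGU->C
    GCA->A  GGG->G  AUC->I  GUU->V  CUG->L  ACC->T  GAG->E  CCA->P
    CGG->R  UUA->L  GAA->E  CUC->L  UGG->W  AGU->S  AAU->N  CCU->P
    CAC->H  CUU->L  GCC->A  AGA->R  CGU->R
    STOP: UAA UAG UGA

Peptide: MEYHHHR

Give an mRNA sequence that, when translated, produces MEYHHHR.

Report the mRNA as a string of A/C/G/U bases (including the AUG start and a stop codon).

Answer: mRNA: AUGGAGUAUCAUCAUCAUCGUUGA

Derivation:
residue 1: M -> AUG (start codon)
residue 2: E codons sorted = GAA,GAG -> pick last = GAG
residue 3: Y codons sorted = UAC,UAU -> pick last = UAU
residue 4: H codons sorted = CAC,CAU -> pick last = CAU
residue 5: H codons sorted = CAC,CAU -> pick last = CAU
residue 6: H codons sorted = CAC,CAU -> pick last = CAU
residue 7: R codons sorted = AGA,AGG,CGA,CGC,CGG,CGU -> pick last = CGU
terminator: stop codons sorted = UAA,UAG,UGA -> pick last = UGA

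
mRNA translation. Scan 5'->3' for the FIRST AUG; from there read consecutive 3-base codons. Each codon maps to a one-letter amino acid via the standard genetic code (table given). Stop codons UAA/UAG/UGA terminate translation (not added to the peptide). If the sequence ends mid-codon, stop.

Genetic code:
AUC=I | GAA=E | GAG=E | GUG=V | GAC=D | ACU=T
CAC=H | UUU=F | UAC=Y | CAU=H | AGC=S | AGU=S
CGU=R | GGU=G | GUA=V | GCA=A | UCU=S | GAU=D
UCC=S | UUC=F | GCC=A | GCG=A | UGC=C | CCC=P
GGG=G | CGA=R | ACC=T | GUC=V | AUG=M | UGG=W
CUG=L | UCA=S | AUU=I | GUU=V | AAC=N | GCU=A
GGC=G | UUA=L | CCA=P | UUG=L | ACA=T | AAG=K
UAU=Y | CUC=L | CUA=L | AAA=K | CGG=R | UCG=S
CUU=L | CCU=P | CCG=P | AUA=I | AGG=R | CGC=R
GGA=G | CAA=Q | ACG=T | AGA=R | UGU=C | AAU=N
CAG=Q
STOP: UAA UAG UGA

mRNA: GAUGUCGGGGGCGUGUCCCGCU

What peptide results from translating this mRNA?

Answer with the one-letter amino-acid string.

Answer: MSGACPA

Derivation:
start AUG at pos 1
pos 1: AUG -> M; peptide=M
pos 4: UCG -> S; peptide=MS
pos 7: GGG -> G; peptide=MSG
pos 10: GCG -> A; peptide=MSGA
pos 13: UGU -> C; peptide=MSGAC
pos 16: CCC -> P; peptide=MSGACP
pos 19: GCU -> A; peptide=MSGACPA
pos 22: only 0 nt remain (<3), stop (end of mRNA)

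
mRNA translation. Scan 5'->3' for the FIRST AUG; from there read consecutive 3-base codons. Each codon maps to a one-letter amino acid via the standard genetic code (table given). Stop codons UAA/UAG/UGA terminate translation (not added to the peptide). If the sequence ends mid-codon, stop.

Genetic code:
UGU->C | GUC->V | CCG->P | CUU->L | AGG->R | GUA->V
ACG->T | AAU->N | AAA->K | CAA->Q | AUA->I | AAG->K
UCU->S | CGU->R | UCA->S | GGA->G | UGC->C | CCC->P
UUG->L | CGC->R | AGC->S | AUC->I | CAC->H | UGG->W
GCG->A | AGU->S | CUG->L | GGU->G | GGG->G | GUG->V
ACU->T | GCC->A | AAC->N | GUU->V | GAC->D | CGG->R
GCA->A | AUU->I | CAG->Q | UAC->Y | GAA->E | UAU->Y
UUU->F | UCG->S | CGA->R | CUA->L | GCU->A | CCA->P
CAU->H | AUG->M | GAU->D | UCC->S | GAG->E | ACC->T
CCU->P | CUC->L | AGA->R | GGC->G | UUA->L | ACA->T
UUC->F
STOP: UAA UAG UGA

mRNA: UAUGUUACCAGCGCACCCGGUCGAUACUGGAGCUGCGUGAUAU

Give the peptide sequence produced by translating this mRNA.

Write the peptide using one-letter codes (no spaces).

Answer: MLPAHPVDTGAA

Derivation:
start AUG at pos 1
pos 1: AUG -> M; peptide=M
pos 4: UUA -> L; peptide=ML
pos 7: CCA -> P; peptide=MLP
pos 10: GCG -> A; peptide=MLPA
pos 13: CAC -> H; peptide=MLPAH
pos 16: CCG -> P; peptide=MLPAHP
pos 19: GUC -> V; peptide=MLPAHPV
pos 22: GAU -> D; peptide=MLPAHPVD
pos 25: ACU -> T; peptide=MLPAHPVDT
pos 28: GGA -> G; peptide=MLPAHPVDTG
pos 31: GCU -> A; peptide=MLPAHPVDTGA
pos 34: GCG -> A; peptide=MLPAHPVDTGAA
pos 37: UGA -> STOP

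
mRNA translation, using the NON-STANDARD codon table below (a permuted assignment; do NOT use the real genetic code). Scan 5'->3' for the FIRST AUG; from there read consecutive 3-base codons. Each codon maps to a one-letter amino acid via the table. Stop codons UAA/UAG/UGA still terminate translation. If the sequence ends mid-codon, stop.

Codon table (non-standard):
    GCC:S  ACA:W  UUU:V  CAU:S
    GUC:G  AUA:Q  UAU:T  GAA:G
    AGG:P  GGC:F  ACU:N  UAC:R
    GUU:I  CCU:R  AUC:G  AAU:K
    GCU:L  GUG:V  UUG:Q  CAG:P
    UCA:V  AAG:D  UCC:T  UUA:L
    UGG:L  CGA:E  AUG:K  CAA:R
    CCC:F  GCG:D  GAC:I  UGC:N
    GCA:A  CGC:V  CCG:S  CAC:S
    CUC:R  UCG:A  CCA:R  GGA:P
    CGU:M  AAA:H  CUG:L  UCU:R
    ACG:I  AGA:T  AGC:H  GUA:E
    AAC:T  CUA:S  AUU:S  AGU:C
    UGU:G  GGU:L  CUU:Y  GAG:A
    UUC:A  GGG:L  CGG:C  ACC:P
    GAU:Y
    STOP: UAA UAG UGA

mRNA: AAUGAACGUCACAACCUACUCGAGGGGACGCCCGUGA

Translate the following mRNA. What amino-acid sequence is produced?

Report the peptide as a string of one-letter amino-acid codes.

Answer: KTGWPRAPPVS

Derivation:
start AUG at pos 1
pos 1: AUG -> K; peptide=K
pos 4: AAC -> T; peptide=KT
pos 7: GUC -> G; peptide=KTG
pos 10: ACA -> W; peptide=KTGW
pos 13: ACC -> P; peptide=KTGWP
pos 16: UAC -> R; peptide=KTGWPR
pos 19: UCG -> A; peptide=KTGWPRA
pos 22: AGG -> P; peptide=KTGWPRAP
pos 25: GGA -> P; peptide=KTGWPRAPP
pos 28: CGC -> V; peptide=KTGWPRAPPV
pos 31: CCG -> S; peptide=KTGWPRAPPVS
pos 34: UGA -> STOP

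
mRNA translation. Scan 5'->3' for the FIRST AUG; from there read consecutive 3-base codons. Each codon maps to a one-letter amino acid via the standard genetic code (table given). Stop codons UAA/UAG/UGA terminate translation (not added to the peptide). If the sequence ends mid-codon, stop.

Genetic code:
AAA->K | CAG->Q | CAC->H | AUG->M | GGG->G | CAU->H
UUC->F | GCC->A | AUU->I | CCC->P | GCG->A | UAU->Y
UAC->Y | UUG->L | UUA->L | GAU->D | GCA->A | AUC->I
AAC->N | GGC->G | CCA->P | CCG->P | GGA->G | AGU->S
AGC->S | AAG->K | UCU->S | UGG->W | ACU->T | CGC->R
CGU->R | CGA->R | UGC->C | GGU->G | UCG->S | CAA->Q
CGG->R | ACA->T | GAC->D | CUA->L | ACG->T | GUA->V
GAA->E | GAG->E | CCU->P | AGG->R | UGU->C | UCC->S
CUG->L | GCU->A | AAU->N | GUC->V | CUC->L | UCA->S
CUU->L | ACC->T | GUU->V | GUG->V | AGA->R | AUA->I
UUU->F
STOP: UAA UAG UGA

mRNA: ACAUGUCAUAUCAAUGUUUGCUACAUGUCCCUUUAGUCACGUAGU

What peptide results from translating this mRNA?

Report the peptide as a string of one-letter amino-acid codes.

Answer: MSYQCLLHVPLVT

Derivation:
start AUG at pos 2
pos 2: AUG -> M; peptide=M
pos 5: UCA -> S; peptide=MS
pos 8: UAU -> Y; peptide=MSY
pos 11: CAA -> Q; peptide=MSYQ
pos 14: UGU -> C; peptide=MSYQC
pos 17: UUG -> L; peptide=MSYQCL
pos 20: CUA -> L; peptide=MSYQCLL
pos 23: CAU -> H; peptide=MSYQCLLH
pos 26: GUC -> V; peptide=MSYQCLLHV
pos 29: CCU -> P; peptide=MSYQCLLHVP
pos 32: UUA -> L; peptide=MSYQCLLHVPL
pos 35: GUC -> V; peptide=MSYQCLLHVPLV
pos 38: ACG -> T; peptide=MSYQCLLHVPLVT
pos 41: UAG -> STOP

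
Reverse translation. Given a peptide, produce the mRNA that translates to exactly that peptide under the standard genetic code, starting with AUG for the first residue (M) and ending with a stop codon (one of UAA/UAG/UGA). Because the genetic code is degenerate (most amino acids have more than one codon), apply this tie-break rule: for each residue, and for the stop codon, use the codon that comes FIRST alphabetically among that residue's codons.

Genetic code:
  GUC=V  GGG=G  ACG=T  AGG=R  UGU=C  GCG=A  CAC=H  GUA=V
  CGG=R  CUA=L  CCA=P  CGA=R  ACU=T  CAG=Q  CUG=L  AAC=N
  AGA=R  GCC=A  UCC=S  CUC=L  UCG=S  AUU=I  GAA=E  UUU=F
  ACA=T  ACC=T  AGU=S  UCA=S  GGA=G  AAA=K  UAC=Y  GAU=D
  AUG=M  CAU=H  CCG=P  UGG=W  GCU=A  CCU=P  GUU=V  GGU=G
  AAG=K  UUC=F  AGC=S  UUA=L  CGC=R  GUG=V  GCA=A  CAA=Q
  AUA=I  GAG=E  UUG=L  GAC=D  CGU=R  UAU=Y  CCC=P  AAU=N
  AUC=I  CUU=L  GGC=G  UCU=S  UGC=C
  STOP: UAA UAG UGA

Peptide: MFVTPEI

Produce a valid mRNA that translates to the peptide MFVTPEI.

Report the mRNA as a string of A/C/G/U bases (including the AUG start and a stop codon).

Answer: mRNA: AUGUUCGUAACACCAGAAAUAUAA

Derivation:
residue 1: M -> AUG (start codon)
residue 2: F codons sorted = UUC,UUU -> pick first = UUC
residue 3: V codons sorted = GUA,GUC,GUG,GUU -> pick first = GUA
residue 4: T codons sorted = ACA,ACC,ACG,ACU -> pick first = ACA
residue 5: P codons sorted = CCA,CCC,CCG,CCU -> pick first = CCA
residue 6: E codons sorted = GAA,GAG -> pick first = GAA
residue 7: I codons sorted = AUA,AUC,AUU -> pick first = AUA
terminator: stop codons sorted = UAA,UAG,UGA -> pick first = UAA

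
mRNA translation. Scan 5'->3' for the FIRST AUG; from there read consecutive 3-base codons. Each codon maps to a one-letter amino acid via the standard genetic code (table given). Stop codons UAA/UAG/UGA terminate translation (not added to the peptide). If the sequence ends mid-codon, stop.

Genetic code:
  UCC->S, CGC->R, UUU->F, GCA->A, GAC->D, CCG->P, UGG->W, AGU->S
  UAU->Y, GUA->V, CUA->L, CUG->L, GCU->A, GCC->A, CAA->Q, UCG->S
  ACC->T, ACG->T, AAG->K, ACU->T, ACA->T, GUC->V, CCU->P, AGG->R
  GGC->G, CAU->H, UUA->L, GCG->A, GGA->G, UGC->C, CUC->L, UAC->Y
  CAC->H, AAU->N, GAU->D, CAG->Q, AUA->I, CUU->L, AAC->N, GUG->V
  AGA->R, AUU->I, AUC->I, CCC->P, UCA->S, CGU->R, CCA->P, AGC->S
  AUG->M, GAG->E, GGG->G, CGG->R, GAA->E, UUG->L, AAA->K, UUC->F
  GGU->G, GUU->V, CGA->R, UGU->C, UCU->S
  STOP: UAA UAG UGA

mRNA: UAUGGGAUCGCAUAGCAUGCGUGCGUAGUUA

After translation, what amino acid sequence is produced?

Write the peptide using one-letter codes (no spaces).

Answer: MGSHSMRA

Derivation:
start AUG at pos 1
pos 1: AUG -> M; peptide=M
pos 4: GGA -> G; peptide=MG
pos 7: UCG -> S; peptide=MGS
pos 10: CAU -> H; peptide=MGSH
pos 13: AGC -> S; peptide=MGSHS
pos 16: AUG -> M; peptide=MGSHSM
pos 19: CGU -> R; peptide=MGSHSMR
pos 22: GCG -> A; peptide=MGSHSMRA
pos 25: UAG -> STOP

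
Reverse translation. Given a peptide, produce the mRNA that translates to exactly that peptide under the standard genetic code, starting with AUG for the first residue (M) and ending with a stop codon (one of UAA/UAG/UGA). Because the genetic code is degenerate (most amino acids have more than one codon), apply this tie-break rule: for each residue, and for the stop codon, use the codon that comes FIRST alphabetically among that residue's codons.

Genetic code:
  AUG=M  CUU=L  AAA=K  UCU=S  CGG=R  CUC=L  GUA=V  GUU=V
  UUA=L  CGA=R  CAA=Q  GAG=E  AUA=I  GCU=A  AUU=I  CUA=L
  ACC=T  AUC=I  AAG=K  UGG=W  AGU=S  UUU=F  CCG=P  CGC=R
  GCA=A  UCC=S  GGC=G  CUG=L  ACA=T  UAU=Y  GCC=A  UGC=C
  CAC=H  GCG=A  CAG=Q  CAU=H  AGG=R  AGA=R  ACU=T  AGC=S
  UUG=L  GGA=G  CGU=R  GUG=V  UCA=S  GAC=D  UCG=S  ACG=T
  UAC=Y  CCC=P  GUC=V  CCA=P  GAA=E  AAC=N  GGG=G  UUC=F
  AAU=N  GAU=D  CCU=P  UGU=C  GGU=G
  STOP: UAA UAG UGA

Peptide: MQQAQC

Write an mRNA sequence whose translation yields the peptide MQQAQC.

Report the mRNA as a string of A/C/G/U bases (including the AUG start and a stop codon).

residue 1: M -> AUG (start codon)
residue 2: Q codons sorted = CAA,CAG -> pick first = CAA
residue 3: Q codons sorted = CAA,CAG -> pick first = CAA
residue 4: A codons sorted = GCA,GCC,GCG,GCU -> pick first = GCA
residue 5: Q codons sorted = CAA,CAG -> pick first = CAA
residue 6: C codons sorted = UGC,UGU -> pick first = UGC
terminator: stop codons sorted = UAA,UAG,UGA -> pick first = UAA

Answer: mRNA: AUGCAACAAGCACAAUGCUAA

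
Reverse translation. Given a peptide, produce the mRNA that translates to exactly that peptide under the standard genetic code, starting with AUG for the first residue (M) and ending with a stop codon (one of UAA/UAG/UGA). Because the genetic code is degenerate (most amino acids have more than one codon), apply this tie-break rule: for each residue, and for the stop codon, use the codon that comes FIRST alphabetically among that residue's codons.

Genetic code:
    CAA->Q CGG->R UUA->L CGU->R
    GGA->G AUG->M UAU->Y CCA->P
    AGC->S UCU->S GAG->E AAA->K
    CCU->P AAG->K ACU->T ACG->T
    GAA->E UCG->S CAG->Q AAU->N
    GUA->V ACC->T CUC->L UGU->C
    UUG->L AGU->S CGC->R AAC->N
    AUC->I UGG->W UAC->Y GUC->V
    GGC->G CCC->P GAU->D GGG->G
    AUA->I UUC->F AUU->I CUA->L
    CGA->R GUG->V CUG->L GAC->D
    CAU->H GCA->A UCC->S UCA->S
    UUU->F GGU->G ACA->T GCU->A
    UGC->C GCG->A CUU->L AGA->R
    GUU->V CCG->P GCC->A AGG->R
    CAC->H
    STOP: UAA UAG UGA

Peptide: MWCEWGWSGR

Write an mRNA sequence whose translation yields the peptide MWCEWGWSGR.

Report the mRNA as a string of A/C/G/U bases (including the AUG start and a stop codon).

Answer: mRNA: AUGUGGUGCGAAUGGGGAUGGAGCGGAAGAUAA

Derivation:
residue 1: M -> AUG (start codon)
residue 2: W -> UGG (only codon)
residue 3: C codons sorted = UGC,UGU -> pick first = UGC
residue 4: E codons sorted = GAA,GAG -> pick first = GAA
residue 5: W -> UGG (only codon)
residue 6: G codons sorted = GGA,GGC,GGG,GGU -> pick first = GGA
residue 7: W -> UGG (only codon)
residue 8: S codons sorted = AGC,AGU,UCA,UCC,UCG,UCU -> pick first = AGC
residue 9: G codons sorted = GGA,GGC,GGG,GGU -> pick first = GGA
residue 10: R codons sorted = AGA,AGG,CGA,CGC,CGG,CGU -> pick first = AGA
terminator: stop codons sorted = UAA,UAG,UGA -> pick first = UAA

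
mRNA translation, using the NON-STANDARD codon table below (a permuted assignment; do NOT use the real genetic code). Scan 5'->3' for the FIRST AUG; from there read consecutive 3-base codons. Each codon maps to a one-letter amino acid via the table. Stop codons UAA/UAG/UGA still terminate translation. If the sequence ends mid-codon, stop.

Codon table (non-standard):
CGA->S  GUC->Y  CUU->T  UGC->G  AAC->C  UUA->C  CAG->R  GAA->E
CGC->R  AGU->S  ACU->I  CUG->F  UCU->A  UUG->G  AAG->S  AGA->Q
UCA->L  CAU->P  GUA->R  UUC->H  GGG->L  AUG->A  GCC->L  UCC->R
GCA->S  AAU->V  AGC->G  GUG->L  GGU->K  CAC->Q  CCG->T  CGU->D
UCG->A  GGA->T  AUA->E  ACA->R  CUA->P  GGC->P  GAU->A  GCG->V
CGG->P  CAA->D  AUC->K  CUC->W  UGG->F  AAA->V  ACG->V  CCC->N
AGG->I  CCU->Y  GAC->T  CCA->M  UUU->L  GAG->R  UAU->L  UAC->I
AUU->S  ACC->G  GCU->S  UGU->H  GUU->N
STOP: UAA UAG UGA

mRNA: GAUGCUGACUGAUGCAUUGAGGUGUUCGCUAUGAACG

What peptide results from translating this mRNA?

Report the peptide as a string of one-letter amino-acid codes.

Answer: AFIASGIHAP

Derivation:
start AUG at pos 1
pos 1: AUG -> A; peptide=A
pos 4: CUG -> F; peptide=AF
pos 7: ACU -> I; peptide=AFI
pos 10: GAU -> A; peptide=AFIA
pos 13: GCA -> S; peptide=AFIAS
pos 16: UUG -> G; peptide=AFIASG
pos 19: AGG -> I; peptide=AFIASGI
pos 22: UGU -> H; peptide=AFIASGIH
pos 25: UCG -> A; peptide=AFIASGIHA
pos 28: CUA -> P; peptide=AFIASGIHAP
pos 31: UGA -> STOP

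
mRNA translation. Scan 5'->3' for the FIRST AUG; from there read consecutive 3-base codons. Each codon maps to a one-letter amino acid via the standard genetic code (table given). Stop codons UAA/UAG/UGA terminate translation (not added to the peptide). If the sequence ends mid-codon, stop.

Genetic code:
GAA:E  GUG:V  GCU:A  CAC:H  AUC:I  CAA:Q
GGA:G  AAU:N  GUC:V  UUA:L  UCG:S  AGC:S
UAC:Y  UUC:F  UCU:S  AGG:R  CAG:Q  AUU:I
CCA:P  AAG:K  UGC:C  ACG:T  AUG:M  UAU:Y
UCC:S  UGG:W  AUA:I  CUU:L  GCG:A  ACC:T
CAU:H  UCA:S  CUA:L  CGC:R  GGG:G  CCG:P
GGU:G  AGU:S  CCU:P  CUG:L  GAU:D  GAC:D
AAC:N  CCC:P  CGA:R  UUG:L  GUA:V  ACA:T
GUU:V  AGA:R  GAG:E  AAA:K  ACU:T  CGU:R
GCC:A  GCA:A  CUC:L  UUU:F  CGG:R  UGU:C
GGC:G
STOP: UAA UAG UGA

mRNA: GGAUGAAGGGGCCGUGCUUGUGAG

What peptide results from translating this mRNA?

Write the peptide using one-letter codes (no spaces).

Answer: MKGPCL

Derivation:
start AUG at pos 2
pos 2: AUG -> M; peptide=M
pos 5: AAG -> K; peptide=MK
pos 8: GGG -> G; peptide=MKG
pos 11: CCG -> P; peptide=MKGP
pos 14: UGC -> C; peptide=MKGPC
pos 17: UUG -> L; peptide=MKGPCL
pos 20: UGA -> STOP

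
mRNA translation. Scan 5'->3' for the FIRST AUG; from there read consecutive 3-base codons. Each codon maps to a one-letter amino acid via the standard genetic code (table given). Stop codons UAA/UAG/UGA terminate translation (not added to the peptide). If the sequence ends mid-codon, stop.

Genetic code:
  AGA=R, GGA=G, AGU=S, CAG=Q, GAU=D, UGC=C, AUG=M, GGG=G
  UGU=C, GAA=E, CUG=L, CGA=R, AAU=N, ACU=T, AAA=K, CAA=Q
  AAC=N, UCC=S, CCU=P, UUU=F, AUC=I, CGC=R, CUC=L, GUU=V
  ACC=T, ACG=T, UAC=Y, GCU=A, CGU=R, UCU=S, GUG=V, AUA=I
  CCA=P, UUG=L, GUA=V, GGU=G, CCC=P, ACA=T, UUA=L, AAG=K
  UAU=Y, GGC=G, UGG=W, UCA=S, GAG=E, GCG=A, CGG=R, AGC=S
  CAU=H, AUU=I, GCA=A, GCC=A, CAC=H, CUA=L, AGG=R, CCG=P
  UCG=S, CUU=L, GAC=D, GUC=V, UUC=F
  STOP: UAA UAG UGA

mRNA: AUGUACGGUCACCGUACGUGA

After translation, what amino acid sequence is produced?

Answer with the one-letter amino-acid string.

Answer: MYGHRT

Derivation:
start AUG at pos 0
pos 0: AUG -> M; peptide=M
pos 3: UAC -> Y; peptide=MY
pos 6: GGU -> G; peptide=MYG
pos 9: CAC -> H; peptide=MYGH
pos 12: CGU -> R; peptide=MYGHR
pos 15: ACG -> T; peptide=MYGHRT
pos 18: UGA -> STOP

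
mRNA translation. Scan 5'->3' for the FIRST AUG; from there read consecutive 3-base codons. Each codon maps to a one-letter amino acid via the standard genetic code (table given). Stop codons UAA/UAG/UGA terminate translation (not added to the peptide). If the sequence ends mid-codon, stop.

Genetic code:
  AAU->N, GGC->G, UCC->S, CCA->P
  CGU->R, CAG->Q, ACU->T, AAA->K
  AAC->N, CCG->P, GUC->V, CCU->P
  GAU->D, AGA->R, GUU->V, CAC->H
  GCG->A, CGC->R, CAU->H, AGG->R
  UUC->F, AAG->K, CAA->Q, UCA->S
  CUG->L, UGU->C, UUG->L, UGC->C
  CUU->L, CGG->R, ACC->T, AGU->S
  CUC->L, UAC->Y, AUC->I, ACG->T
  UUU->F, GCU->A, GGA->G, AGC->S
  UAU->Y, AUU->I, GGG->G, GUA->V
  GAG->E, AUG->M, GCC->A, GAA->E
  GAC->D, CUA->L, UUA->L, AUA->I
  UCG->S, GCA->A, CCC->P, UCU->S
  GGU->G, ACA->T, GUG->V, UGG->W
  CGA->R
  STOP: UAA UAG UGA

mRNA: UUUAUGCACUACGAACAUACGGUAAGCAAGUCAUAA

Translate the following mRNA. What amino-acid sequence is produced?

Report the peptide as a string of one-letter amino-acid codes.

Answer: MHYEHTVSKS

Derivation:
start AUG at pos 3
pos 3: AUG -> M; peptide=M
pos 6: CAC -> H; peptide=MH
pos 9: UAC -> Y; peptide=MHY
pos 12: GAA -> E; peptide=MHYE
pos 15: CAU -> H; peptide=MHYEH
pos 18: ACG -> T; peptide=MHYEHT
pos 21: GUA -> V; peptide=MHYEHTV
pos 24: AGC -> S; peptide=MHYEHTVS
pos 27: AAG -> K; peptide=MHYEHTVSK
pos 30: UCA -> S; peptide=MHYEHTVSKS
pos 33: UAA -> STOP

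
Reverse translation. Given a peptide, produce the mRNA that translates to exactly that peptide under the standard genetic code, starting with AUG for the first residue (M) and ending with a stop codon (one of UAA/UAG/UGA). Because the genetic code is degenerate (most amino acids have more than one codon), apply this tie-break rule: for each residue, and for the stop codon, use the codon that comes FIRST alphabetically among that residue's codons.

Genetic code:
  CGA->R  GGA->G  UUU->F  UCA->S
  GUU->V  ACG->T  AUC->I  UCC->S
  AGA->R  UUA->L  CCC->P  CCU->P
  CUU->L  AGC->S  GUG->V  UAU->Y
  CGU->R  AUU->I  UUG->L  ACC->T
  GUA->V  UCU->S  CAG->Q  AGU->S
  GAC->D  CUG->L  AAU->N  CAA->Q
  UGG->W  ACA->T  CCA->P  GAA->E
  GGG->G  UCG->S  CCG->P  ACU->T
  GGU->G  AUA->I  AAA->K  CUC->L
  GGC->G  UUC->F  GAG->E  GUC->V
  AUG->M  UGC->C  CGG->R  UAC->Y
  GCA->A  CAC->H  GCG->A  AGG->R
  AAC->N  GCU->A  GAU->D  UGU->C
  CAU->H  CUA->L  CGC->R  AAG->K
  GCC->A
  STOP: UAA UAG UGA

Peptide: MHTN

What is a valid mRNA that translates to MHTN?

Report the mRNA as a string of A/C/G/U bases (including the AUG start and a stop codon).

residue 1: M -> AUG (start codon)
residue 2: H codons sorted = CAC,CAU -> pick first = CAC
residue 3: T codons sorted = ACA,ACC,ACG,ACU -> pick first = ACA
residue 4: N codons sorted = AAC,AAU -> pick first = AAC
terminator: stop codons sorted = UAA,UAG,UGA -> pick first = UAA

Answer: mRNA: AUGCACACAAACUAA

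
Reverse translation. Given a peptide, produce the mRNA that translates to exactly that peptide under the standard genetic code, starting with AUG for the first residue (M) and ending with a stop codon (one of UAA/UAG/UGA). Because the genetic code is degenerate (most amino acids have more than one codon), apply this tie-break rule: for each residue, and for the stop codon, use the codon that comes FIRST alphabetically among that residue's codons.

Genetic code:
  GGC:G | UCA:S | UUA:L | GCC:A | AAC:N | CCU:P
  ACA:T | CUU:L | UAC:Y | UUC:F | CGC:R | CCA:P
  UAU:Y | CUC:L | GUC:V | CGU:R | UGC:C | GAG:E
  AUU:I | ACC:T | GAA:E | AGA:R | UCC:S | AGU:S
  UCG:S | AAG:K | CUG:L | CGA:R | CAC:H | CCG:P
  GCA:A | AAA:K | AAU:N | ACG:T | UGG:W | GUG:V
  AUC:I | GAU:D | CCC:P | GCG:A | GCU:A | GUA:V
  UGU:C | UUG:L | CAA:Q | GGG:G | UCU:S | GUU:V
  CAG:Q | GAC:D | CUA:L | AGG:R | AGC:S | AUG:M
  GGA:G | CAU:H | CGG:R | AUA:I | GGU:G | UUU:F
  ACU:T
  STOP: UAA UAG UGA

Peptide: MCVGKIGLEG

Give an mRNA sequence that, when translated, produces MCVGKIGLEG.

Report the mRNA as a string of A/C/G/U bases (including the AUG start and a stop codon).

Answer: mRNA: AUGUGCGUAGGAAAAAUAGGACUAGAAGGAUAA

Derivation:
residue 1: M -> AUG (start codon)
residue 2: C codons sorted = UGC,UGU -> pick first = UGC
residue 3: V codons sorted = GUA,GUC,GUG,GUU -> pick first = GUA
residue 4: G codons sorted = GGA,GGC,GGG,GGU -> pick first = GGA
residue 5: K codons sorted = AAA,AAG -> pick first = AAA
residue 6: I codons sorted = AUA,AUC,AUU -> pick first = AUA
residue 7: G codons sorted = GGA,GGC,GGG,GGU -> pick first = GGA
residue 8: L codons sorted = CUA,CUC,CUG,CUU,UUA,UUG -> pick first = CUA
residue 9: E codons sorted = GAA,GAG -> pick first = GAA
residue 10: G codons sorted = GGA,GGC,GGG,GGU -> pick first = GGA
terminator: stop codons sorted = UAA,UAG,UGA -> pick first = UAA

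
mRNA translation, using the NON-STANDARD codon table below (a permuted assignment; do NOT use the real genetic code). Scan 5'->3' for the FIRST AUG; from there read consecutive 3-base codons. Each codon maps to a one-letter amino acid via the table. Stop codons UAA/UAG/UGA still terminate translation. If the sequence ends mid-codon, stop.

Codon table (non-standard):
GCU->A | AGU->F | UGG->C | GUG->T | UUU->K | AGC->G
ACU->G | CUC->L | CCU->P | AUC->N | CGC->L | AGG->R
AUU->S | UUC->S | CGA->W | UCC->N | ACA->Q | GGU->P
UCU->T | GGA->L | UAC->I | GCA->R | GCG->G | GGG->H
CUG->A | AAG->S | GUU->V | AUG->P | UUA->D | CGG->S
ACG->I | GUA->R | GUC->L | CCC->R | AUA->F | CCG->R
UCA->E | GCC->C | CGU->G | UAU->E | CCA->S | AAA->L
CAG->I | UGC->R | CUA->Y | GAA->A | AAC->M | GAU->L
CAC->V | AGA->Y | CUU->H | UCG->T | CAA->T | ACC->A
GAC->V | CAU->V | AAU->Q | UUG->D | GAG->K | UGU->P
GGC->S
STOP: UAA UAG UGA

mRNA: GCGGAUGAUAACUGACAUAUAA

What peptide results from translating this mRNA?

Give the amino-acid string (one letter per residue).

start AUG at pos 4
pos 4: AUG -> P; peptide=P
pos 7: AUA -> F; peptide=PF
pos 10: ACU -> G; peptide=PFG
pos 13: GAC -> V; peptide=PFGV
pos 16: AUA -> F; peptide=PFGVF
pos 19: UAA -> STOP

Answer: PFGVF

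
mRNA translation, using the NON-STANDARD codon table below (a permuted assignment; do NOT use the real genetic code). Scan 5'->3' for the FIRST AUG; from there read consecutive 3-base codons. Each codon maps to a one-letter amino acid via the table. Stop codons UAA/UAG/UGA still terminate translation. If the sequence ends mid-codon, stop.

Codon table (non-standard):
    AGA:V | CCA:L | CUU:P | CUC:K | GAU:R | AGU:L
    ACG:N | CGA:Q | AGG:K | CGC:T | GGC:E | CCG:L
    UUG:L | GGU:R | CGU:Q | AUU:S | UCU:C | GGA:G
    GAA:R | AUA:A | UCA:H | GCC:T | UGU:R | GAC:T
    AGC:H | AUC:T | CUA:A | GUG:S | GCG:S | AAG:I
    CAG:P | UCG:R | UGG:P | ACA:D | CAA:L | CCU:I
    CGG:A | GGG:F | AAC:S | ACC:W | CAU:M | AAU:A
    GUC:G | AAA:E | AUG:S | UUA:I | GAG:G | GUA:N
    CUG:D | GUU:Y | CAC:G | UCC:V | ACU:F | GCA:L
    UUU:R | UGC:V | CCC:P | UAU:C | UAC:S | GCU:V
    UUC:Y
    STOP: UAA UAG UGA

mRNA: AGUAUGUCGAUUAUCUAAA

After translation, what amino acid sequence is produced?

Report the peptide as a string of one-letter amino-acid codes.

start AUG at pos 3
pos 3: AUG -> S; peptide=S
pos 6: UCG -> R; peptide=SR
pos 9: AUU -> S; peptide=SRS
pos 12: AUC -> T; peptide=SRST
pos 15: UAA -> STOP

Answer: SRST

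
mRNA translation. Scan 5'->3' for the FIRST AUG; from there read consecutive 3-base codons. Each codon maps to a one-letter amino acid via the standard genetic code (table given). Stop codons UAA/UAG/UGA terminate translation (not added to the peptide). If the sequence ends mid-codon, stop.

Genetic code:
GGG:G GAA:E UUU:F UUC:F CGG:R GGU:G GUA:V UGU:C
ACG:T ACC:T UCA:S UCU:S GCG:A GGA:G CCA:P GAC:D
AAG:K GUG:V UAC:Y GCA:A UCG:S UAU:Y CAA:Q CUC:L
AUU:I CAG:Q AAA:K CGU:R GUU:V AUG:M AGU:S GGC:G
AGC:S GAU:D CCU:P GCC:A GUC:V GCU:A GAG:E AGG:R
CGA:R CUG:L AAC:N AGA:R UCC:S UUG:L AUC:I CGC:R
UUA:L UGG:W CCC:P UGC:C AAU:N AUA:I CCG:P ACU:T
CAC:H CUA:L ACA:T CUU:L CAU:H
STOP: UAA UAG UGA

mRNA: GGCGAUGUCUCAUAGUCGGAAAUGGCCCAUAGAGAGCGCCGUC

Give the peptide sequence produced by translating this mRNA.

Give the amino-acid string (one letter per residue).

Answer: MSHSRKWPIESAV

Derivation:
start AUG at pos 4
pos 4: AUG -> M; peptide=M
pos 7: UCU -> S; peptide=MS
pos 10: CAU -> H; peptide=MSH
pos 13: AGU -> S; peptide=MSHS
pos 16: CGG -> R; peptide=MSHSR
pos 19: AAA -> K; peptide=MSHSRK
pos 22: UGG -> W; peptide=MSHSRKW
pos 25: CCC -> P; peptide=MSHSRKWP
pos 28: AUA -> I; peptide=MSHSRKWPI
pos 31: GAG -> E; peptide=MSHSRKWPIE
pos 34: AGC -> S; peptide=MSHSRKWPIES
pos 37: GCC -> A; peptide=MSHSRKWPIESA
pos 40: GUC -> V; peptide=MSHSRKWPIESAV
pos 43: only 0 nt remain (<3), stop (end of mRNA)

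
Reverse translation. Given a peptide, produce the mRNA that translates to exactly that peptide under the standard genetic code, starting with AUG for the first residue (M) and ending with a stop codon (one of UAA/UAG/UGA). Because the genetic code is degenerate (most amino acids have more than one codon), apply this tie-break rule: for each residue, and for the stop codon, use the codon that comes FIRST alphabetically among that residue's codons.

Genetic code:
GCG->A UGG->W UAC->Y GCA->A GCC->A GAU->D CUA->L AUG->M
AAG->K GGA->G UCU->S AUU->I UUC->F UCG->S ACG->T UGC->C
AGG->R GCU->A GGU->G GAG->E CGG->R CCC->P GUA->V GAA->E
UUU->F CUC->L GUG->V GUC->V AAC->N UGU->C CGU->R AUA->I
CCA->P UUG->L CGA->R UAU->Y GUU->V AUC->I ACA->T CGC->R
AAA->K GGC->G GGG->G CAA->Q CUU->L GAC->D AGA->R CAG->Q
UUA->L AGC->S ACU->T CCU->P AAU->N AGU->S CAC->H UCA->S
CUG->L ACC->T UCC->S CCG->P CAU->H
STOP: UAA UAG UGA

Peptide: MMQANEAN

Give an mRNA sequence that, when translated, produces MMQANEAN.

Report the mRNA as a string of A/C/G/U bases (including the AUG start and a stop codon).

Answer: mRNA: AUGAUGCAAGCAAACGAAGCAAACUAA

Derivation:
residue 1: M -> AUG (start codon)
residue 2: M -> AUG (only codon)
residue 3: Q codons sorted = CAA,CAG -> pick first = CAA
residue 4: A codons sorted = GCA,GCC,GCG,GCU -> pick first = GCA
residue 5: N codons sorted = AAC,AAU -> pick first = AAC
residue 6: E codons sorted = GAA,GAG -> pick first = GAA
residue 7: A codons sorted = GCA,GCC,GCG,GCU -> pick first = GCA
residue 8: N codons sorted = AAC,AAU -> pick first = AAC
terminator: stop codons sorted = UAA,UAG,UGA -> pick first = UAA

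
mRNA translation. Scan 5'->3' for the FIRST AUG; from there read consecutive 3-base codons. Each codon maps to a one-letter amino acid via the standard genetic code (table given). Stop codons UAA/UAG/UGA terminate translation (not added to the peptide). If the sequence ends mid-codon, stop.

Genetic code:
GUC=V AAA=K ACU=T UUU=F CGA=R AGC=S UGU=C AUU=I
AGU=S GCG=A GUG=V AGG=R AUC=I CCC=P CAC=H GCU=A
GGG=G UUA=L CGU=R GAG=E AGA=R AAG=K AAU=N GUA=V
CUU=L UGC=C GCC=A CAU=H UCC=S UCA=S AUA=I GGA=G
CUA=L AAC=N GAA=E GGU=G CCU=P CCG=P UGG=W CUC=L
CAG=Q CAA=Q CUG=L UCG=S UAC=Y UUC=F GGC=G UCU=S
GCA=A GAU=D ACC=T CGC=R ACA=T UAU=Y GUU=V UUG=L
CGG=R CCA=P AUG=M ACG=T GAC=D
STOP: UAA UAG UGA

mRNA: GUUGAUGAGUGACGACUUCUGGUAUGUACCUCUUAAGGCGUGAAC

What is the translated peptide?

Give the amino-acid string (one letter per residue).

Answer: MSDDFWYVPLKA

Derivation:
start AUG at pos 4
pos 4: AUG -> M; peptide=M
pos 7: AGU -> S; peptide=MS
pos 10: GAC -> D; peptide=MSD
pos 13: GAC -> D; peptide=MSDD
pos 16: UUC -> F; peptide=MSDDF
pos 19: UGG -> W; peptide=MSDDFW
pos 22: UAU -> Y; peptide=MSDDFWY
pos 25: GUA -> V; peptide=MSDDFWYV
pos 28: CCU -> P; peptide=MSDDFWYVP
pos 31: CUU -> L; peptide=MSDDFWYVPL
pos 34: AAG -> K; peptide=MSDDFWYVPLK
pos 37: GCG -> A; peptide=MSDDFWYVPLKA
pos 40: UGA -> STOP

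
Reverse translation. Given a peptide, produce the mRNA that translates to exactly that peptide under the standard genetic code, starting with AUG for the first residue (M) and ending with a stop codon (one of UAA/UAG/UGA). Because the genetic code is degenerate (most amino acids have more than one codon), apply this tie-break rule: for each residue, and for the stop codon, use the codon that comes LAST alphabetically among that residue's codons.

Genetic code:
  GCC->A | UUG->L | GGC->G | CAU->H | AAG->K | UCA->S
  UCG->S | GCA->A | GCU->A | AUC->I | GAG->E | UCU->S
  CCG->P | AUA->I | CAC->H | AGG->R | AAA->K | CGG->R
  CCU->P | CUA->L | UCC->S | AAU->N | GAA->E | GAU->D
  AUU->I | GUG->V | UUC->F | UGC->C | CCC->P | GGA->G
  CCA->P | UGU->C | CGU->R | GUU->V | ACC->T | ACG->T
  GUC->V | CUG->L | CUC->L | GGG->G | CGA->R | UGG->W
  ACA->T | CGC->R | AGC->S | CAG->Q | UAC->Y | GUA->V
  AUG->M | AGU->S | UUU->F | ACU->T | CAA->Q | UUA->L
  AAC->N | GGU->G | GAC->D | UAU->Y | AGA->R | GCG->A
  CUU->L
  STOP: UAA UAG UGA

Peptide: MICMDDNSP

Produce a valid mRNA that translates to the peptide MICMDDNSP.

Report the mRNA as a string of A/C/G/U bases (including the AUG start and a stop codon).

Answer: mRNA: AUGAUUUGUAUGGAUGAUAAUUCUCCUUGA

Derivation:
residue 1: M -> AUG (start codon)
residue 2: I codons sorted = AUA,AUC,AUU -> pick last = AUU
residue 3: C codons sorted = UGC,UGU -> pick last = UGU
residue 4: M -> AUG (only codon)
residue 5: D codons sorted = GAC,GAU -> pick last = GAU
residue 6: D codons sorted = GAC,GAU -> pick last = GAU
residue 7: N codons sorted = AAC,AAU -> pick last = AAU
residue 8: S codons sorted = AGC,AGU,UCA,UCC,UCG,UCU -> pick last = UCU
residue 9: P codons sorted = CCA,CCC,CCG,CCU -> pick last = CCU
terminator: stop codons sorted = UAA,UAG,UGA -> pick last = UGA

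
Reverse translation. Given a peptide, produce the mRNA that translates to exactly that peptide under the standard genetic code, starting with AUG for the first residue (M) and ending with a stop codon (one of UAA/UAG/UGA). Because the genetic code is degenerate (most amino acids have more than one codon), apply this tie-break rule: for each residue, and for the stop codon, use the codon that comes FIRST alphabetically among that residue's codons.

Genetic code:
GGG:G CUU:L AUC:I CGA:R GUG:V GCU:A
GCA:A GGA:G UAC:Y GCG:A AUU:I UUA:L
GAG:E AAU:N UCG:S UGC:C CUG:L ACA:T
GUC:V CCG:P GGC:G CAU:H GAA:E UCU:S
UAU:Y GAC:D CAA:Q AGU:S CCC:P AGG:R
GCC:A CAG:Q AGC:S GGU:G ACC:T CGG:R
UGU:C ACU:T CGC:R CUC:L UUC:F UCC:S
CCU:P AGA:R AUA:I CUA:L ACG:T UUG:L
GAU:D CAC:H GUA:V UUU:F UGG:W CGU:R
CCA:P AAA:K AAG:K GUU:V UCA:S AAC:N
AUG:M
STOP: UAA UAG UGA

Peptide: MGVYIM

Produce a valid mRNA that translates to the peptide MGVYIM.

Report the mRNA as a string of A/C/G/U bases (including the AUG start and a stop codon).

residue 1: M -> AUG (start codon)
residue 2: G codons sorted = GGA,GGC,GGG,GGU -> pick first = GGA
residue 3: V codons sorted = GUA,GUC,GUG,GUU -> pick first = GUA
residue 4: Y codons sorted = UAC,UAU -> pick first = UAC
residue 5: I codons sorted = AUA,AUC,AUU -> pick first = AUA
residue 6: M -> AUG (only codon)
terminator: stop codons sorted = UAA,UAG,UGA -> pick first = UAA

Answer: mRNA: AUGGGAGUAUACAUAAUGUAA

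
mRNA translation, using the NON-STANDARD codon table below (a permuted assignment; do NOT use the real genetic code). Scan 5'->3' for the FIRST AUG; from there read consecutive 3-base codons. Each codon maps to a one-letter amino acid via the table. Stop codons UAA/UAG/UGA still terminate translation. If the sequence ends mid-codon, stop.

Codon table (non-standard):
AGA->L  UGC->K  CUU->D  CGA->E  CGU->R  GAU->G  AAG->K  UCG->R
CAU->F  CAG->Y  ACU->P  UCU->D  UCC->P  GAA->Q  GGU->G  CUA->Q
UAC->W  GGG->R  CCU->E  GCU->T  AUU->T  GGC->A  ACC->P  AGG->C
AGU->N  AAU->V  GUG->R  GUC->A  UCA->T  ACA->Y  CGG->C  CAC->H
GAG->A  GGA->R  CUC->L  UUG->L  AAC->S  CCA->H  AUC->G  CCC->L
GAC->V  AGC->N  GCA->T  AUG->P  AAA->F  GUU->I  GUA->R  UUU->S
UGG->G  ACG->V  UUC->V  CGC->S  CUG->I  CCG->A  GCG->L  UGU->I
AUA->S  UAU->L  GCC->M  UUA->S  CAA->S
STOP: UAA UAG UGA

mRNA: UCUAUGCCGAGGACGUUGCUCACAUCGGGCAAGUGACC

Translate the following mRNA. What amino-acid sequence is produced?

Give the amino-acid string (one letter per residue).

start AUG at pos 3
pos 3: AUG -> P; peptide=P
pos 6: CCG -> A; peptide=PA
pos 9: AGG -> C; peptide=PAC
pos 12: ACG -> V; peptide=PACV
pos 15: UUG -> L; peptide=PACVL
pos 18: CUC -> L; peptide=PACVLL
pos 21: ACA -> Y; peptide=PACVLLY
pos 24: UCG -> R; peptide=PACVLLYR
pos 27: GGC -> A; peptide=PACVLLYRA
pos 30: AAG -> K; peptide=PACVLLYRAK
pos 33: UGA -> STOP

Answer: PACVLLYRAK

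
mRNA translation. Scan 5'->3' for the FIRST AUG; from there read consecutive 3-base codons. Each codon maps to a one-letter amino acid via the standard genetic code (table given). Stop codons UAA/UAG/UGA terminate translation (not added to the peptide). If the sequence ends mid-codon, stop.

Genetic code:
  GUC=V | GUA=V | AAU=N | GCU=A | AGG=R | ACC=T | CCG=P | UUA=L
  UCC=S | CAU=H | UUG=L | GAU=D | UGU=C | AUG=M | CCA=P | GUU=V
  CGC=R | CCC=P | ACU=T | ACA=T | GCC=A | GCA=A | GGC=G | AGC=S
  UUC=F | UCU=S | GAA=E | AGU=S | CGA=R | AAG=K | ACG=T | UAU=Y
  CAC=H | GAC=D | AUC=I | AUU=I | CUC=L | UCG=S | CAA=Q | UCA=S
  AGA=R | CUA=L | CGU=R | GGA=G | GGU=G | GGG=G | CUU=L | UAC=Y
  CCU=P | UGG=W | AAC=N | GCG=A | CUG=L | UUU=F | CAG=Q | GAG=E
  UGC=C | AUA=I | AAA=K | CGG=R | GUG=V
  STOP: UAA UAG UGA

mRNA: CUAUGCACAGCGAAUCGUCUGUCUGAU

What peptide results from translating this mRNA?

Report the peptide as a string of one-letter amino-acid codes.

start AUG at pos 2
pos 2: AUG -> M; peptide=M
pos 5: CAC -> H; peptide=MH
pos 8: AGC -> S; peptide=MHS
pos 11: GAA -> E; peptide=MHSE
pos 14: UCG -> S; peptide=MHSES
pos 17: UCU -> S; peptide=MHSESS
pos 20: GUC -> V; peptide=MHSESSV
pos 23: UGA -> STOP

Answer: MHSESSV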